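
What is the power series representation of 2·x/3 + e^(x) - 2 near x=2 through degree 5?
-2/3 + e^(2) + (2/3 + e^(2))·(x - 2) + e^(2)·(x - 2)^2/2 + e^(2)·(x - 2)^3/6 + e^(2)·(x - 2)^4/24 + e^(2)·(x - 2)^5/120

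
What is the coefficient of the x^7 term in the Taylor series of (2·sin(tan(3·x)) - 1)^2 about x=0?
Expand to order 7: (2·sin(tan(3·x)) - 1)^2 = 13365·x^7/28 - 324·x^6/5 + 243·x^5/10 + 108·x^4 - 18·x^3 + 36·x^2 - 12·x + 1 + O(x^8).
The coefficient of x^7 is 13365/28.

Final answer: 13365/28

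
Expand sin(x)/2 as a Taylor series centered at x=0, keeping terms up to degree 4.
-x^3/12 + x/2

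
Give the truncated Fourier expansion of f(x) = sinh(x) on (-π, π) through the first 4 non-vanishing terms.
sin(x)·sinh(π)/π - 4·sin(2·x)·sinh(π)/(5·π) + 3·sin(3·x)·sinh(π)/(5·π) - 8·sin(4·x)·sinh(π)/(17·π)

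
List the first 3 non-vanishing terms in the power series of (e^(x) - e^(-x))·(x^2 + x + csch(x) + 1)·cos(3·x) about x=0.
-7·x^2 + 2·x + 2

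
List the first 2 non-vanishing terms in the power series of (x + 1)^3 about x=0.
3·x + 1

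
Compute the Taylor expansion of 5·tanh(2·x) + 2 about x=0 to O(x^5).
-40·x^3/3 + 10·x + 2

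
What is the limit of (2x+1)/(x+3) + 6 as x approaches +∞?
Evaluate the dominant behaviour as x → +∞; each term tends to a finite value or vanishes.
Limit = 8.

Final answer: 8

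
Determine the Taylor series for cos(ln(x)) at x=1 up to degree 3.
1 - (x - 1)^2/2 + (x - 1)^3/2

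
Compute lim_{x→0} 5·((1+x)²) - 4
Direct substitution at x = 0 gives 1.

Final answer: 1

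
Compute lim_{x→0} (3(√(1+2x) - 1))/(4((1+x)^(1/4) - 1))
Both numerator and denominator → 0 as x → 0; this is a 0/0 indeterminate form.
Expand each to leading order near x = 0: numerator ~ 3·x, denominator ~ x.
The limit of the ratio is 3.

Final answer: 3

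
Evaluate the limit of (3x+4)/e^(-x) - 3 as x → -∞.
The quotient is an ∞/∞ indeterminate form as x → -∞.
Compare growth rates of the dominant terms (exponentials ≫ polynomials ≫ logarithms), or apply L'Hôpital's rule; the quotient → 0.
Adding the constant: 0 - 3 = -3. Limit = -3.

Final answer: -3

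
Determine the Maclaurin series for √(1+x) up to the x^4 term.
-5·x^4/128 + x^3/16 - x^2/8 + x/2 + 1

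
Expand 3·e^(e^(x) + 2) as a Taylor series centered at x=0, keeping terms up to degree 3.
5·x^3·e^(3)/2 + 3·x^2·e^(3) + 3·x·e^(3) + 3·e^(3)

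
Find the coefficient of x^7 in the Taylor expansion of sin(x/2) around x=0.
Expand to order 7: sin(x/2) = -x^7/645120 + x^5/3840 - x^3/48 + x/2 + O(x^8).
The coefficient of x^7 is -1/645120.

Final answer: -1/645120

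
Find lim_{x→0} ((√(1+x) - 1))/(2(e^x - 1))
Both numerator and denominator → 0 as x → 0; this is a 0/0 indeterminate form.
Expand each to leading order near x = 0: numerator ~ x/2, denominator ~ 2·x.
The limit of the ratio is 1/4.

Final answer: 1/4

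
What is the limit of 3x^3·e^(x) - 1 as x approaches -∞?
The product is a 0·∞ indeterminate form at x → -∞.
Rewrite the product as 3x^3 / e^(-x) (an ∞/∞ form) and apply L'Hôpital, or use the standard hierarchy e^(|x|) ≫ |x^3| as x → -∞.
The indeterminate product → 0, so the limit = -1.

Final answer: -1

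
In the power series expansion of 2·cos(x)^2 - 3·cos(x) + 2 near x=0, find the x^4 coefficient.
Expand to order 4: 2·cos(x)^2 - 3·cos(x) + 2 = 13·x^4/24 - x^2/2 + 1 + O(x^5).
The coefficient of x^4 is 13/24.

Final answer: 13/24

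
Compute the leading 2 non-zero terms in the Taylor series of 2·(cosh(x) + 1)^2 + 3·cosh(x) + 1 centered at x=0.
11·x^2/2 + 12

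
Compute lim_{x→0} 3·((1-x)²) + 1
Direct substitution at x = 0 gives 4.

Final answer: 4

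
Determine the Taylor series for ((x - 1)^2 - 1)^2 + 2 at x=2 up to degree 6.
2 + 4·(x - 2)^2 + 4·(x - 2)^3 + (x - 2)^4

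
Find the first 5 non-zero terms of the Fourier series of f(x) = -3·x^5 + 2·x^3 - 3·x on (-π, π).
(-750 - 6·π^4 + 124·π^2)·sin(x) + (-17·π^2 + 57/2 + 3·π^4)·sin(2·x) + (-2·π^4 - 158/27 + 52·π^2/9)·sin(3·x) + (-23·π^2/8 + 165/64 + 3·π^4/2)·sin(4·x) + (-6·π^4/5 - 1014/625 + 44·π^2/25)·sin(5·x)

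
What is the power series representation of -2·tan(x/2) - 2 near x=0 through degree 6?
-x^5/120 - x^3/12 - x - 2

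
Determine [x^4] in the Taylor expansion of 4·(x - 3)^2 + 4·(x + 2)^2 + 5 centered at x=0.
Expand to order 4: 4·(x - 3)^2 + 4·(x + 2)^2 + 5 = 8·x^2 - 8·x + 57 + O(x^5).
The coefficient of x^4 is 0.

Final answer: 0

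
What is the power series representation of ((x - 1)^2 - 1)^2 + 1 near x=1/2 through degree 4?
25/16 + 3·(x - 1/2)/2 - (x - 1/2)^2/2 - 2·(x - 1/2)^3 + (x - 1/2)^4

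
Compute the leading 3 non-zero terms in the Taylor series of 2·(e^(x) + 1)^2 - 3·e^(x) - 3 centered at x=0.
9·x^2/2 + 5·x + 2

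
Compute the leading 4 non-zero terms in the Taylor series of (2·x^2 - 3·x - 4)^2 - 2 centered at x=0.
-12·x^3 - 7·x^2 + 24·x + 14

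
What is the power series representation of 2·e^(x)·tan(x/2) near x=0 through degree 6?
11·x^6/360 + 11·x^5/120 + x^4/4 + 7·x^3/12 + x^2 + x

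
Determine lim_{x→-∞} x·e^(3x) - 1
The product is a 0·∞ indeterminate form at x → -∞.
Rewrite the product as x / e^(-3x) (an ∞/∞ form) and apply L'Hôpital, or use the standard hierarchy e^(3|x|) ≫ |x| as x → -∞.
The indeterminate product → 0, so the limit = -1.

Final answer: -1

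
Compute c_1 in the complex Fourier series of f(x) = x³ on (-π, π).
Compute the real Fourier coefficients first: a_1 = 0, b_1 = -12 + 2·π^2.
Then c_1 = (a_1 − i·b_1)/2 = -i·π^2 + 6·i.

Final answer: -i·π^2 + 6·i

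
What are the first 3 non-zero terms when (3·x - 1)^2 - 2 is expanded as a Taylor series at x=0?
9·x^2 - 6·x - 1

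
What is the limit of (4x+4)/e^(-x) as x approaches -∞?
This is an ∞/∞ indeterminate form as x → -∞.
Compare growth rates of the dominant terms (exponentials ≫ polynomials ≫ logarithms), or apply L'Hôpital's rule; the quotient → 0.
Limit = 0.

Final answer: 0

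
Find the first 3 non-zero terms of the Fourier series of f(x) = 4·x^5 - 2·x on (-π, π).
(-160·π^2 + 8·π^4 + 956)·sin(x) + (-4·π^4 - 28 + 20·π^2)·sin(2·x) + (-160·π^2/27 + 212/81 + 8·π^4/3)·sin(3·x)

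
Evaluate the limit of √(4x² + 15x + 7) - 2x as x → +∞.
As x → +∞: multiply by the conjugate to get (15x+7)/(√(4x²+15x+7)+2x); the denominator ~ 4x, so the limit is 15/4.
Limit = 15/4.

Final answer: 15/4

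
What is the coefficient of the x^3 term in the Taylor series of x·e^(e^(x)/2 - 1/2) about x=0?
Expand to order 3: x·e^(e^(x)/2 - 1/2) = 3·x^3/8 + x^2/2 + x + O(x^4).
The coefficient of x^3 is 3/8.

Final answer: 3/8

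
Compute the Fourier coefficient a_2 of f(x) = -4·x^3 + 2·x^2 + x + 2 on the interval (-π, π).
a_2 = (1/π) ∫_{-π}^{π} f(x)·cos(2x) dx.
Evaluate the integral (use parity and integration by parts as needed): a_2 = 2.

Final answer: 2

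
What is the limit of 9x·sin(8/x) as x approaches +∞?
As x → +∞: let u = 8/x → 0⁺; then 9·x·sin(8/x) = 9·8·sin(u)/u → 9·8·1 = 72.
Limit = 72.

Final answer: 72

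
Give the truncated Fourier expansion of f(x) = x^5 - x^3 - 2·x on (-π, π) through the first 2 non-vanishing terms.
(-42·π^2 + 2·π^4 + 248)·sin(x) + (-π^4 - 7 + 6·π^2)·sin(2·x)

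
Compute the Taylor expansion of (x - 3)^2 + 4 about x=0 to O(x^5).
x^2 - 6·x + 13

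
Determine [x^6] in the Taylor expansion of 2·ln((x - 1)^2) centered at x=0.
Expand to order 6: 2·ln((x - 1)^2) = -2·x^6/3 - 4·x^5/5 - x^4 - 4·x^3/3 - 2·x^2 - 4·x + O(x^7).
The coefficient of x^6 is -2/3.

Final answer: -2/3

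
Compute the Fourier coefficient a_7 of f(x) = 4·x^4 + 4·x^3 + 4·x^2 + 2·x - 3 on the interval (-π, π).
a_7 = (1/π) ∫_{-π}^{π} f(x)·cos(7x) dx.
Evaluate the integral (use parity and integration by parts as needed): a_7 = -32·π^2/49 - 592/2401.

Final answer: -32·π^2/49 - 592/2401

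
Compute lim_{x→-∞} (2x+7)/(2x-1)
Evaluate the dominant behaviour as x → -∞; each term tends to a finite value or vanishes.
Limit = 1.

Final answer: 1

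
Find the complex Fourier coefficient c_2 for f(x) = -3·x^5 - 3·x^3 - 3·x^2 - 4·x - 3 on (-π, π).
Compute the real Fourier coefficients first: a_2 = -3, b_2 = -12·π^2 + 22 + 3·π^4.
Then c_2 = (a_2 − i·b_2)/2 = -3/2 - 3·i·π^4/2 - 11·i + 6·i·π^2.

Final answer: -3/2 - 3·i·π^4/2 - 11·i + 6·i·π^2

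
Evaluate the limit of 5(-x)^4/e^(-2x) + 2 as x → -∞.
The quotient is an ∞/∞ indeterminate form as x → -∞.
Compare growth rates of the dominant terms (exponentials ≫ polynomials ≫ logarithms), or apply L'Hôpital's rule; the quotient → 0.
Adding the constant: 0 + 2 = 2. Limit = 2.

Final answer: 2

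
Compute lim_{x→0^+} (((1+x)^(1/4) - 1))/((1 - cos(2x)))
Both numerator and denominator → 0 as x → 0^+; this is a 0/0 indeterminate form.
Expand each to leading order near x = 0: numerator ~ x/4, denominator ~ 2·x^2.
The limit of the ratio is ∞.

Final answer: ∞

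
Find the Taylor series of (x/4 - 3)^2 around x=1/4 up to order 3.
2209/256 - 47·(x - 1/4)/32 + (x - 1/4)^2/16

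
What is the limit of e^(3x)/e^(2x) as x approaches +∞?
This is an ∞/∞ indeterminate form as x → +∞.
Rewrite e^(3x)/e^(2x) = e^((3−2)x) = e^(x); the exponent coefficient is 1 > 0 so e^(x) → ∞.
Limit = ∞.

Final answer: ∞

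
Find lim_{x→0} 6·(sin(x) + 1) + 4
Direct substitution at x = 0 gives 10.

Final answer: 10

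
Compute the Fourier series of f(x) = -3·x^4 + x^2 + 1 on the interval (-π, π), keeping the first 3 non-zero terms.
(-148 + 24·π^2)·cos(x) + (10 - 6·π^2)·cos(2·x) - 3·π^4/5 + 1 + π^2/3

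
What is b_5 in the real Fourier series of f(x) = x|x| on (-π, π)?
b_5 = (1/π) ∫_{-π}^{π} f(x)·sin(5x) dx.
Evaluate the integral (use parity and integration by parts as needed): b_5 = (-8 + 50·π^2)/(125·π).

Final answer: (-8 + 50·π^2)/(125·π)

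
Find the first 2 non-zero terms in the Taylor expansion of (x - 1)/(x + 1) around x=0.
2·x - 1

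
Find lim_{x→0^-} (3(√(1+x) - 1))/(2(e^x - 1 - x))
Both numerator and denominator → 0 as x → 0^-; this is a 0/0 indeterminate form.
Expand each to leading order near x = 0: numerator ~ 3·x/2, denominator ~ x^2.
The limit of the ratio is -∞.

Final answer: -∞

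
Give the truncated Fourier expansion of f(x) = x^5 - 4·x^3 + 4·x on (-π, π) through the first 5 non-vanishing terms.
(-48·π^2 + 2·π^4 + 296)·sin(x) + (-π^4 - 35/2 + 9·π^2)·sin(2·x) + (-112·π^2/27 + 440/81 + 2·π^4/3)·sin(3·x) + (-π^4/2 - 191/64 + 21·π^2/8)·sin(4·x) + (-48·π^2/25 + 1288/625 + 2·π^4/5)·sin(5·x)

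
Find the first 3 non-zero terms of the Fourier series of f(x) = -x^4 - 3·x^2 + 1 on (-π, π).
(-36 + 8·π^2)·cos(x) - 2·π^2·cos(2·x) - π^4/5 - π^2 + 1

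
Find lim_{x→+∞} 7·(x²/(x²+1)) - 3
Evaluate the dominant behaviour as x → +∞; each term tends to a finite value or vanishes.
Limit = 4.

Final answer: 4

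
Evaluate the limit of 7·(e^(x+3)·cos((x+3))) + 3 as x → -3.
Direct substitution at x = -3 gives 10.

Final answer: 10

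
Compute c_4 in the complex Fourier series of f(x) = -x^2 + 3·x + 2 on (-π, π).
Compute the real Fourier coefficients first: a_4 = -1/4, b_4 = -3/2.
Then c_4 = (a_4 − i·b_4)/2 = -1/8 + 3·i/4.

Final answer: -1/8 + 3·i/4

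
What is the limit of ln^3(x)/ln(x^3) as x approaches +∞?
This is an ∞/∞ indeterminate form as x → +∞.
Write ln(x^3) = 3·ln(x), reducing the quotient to ln^2(x)/3 → ∞.
Limit = ∞.

Final answer: ∞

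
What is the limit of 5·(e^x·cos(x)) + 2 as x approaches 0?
Direct substitution at x = 0 gives 7.

Final answer: 7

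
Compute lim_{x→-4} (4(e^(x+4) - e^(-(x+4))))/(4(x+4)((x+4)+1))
Both numerator and denominator → 0 as x → -4; this is a 0/0 indeterminate form.
Expand each to leading order near x = -4: numerator ~ 8·(x + 4), denominator ~ 4·(x + 4).
The limit of the ratio is 2.

Final answer: 2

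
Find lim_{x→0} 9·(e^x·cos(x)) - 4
Direct substitution at x = 0 gives 5.

Final answer: 5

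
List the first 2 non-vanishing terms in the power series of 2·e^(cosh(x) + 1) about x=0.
x^2·e^(2) + 2·e^(2)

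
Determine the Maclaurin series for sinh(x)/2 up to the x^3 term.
x^3/12 + x/2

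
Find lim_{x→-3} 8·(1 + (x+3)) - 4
Direct substitution at x = -3 gives 4.

Final answer: 4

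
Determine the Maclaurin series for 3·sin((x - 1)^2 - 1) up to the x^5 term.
11·x^5/5 - 6·x^4 + 4·x^3 + 3·x^2 - 6·x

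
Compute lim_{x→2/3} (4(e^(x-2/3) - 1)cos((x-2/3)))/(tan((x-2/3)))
Both numerator and denominator → 0 as x → 2/3; this is a 0/0 indeterminate form.
Expand each to leading order near x = 2/3: numerator ~ 4·(x - 2/3), denominator ~ (x - 2/3).
The limit of the ratio is 4.

Final answer: 4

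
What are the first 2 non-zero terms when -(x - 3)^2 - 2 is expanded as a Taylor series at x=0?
6·x - 11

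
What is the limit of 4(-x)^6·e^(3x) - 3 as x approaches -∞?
The product is a 0·∞ indeterminate form at x → -∞.
Rewrite the product as 4(-x)^6 / e^(-3x) (an ∞/∞ form) and apply L'Hôpital, or use the standard hierarchy e^(3|x|) ≫ |(-x)^6| as x → -∞.
The indeterminate product → 0, so the limit = -3.

Final answer: -3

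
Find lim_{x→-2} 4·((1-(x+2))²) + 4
Direct substitution at x = -2 gives 8.

Final answer: 8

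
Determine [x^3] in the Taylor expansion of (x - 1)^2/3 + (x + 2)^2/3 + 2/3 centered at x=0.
Expand to order 3: (x - 1)^2/3 + (x + 2)^2/3 + 2/3 = 2·x^2/3 + 2·x/3 + 7/3 + O(x^4).
The coefficient of x^3 is 0.

Final answer: 0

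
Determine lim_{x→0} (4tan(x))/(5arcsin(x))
Both numerator and denominator → 0 as x → 0; this is a 0/0 indeterminate form.
Expand each to leading order near x = 0: numerator ~ 4·x, denominator ~ 5·x.
The limit of the ratio is 4/5.

Final answer: 4/5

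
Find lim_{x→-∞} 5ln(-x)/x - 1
The quotient is an ∞/∞ indeterminate form as x → -∞.
Compare growth rates of the dominant terms (exponentials ≫ polynomials ≫ logarithms), or apply L'Hôpital's rule; the quotient → 0.
Adding the constant: 0 - 1 = -1. Limit = -1.

Final answer: -1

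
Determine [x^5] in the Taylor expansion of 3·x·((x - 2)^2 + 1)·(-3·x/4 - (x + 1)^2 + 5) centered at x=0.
Expand to order 5: 3·x·((x - 2)^2 + 1)·(-3·x/4 - (x + 1)^2 + 5) = -3·x^5 + 15·x^4/4 + 30·x^3 - 357·x^2/4 + 60·x + O(x^6).
The coefficient of x^5 is -3.

Final answer: -3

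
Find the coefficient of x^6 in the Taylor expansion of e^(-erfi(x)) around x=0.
Expand to order 6: e^(-erfi(x)) = x^6·(4/(45·π^3) + 8/(9·π^2) + 28/(45·π)) + x^5·(-4/(3·π^(3/2)) - 1/(5·√(π)) - 4/(15·π^(5/2))) + x^4·(2/(3·π^2) + 4/(3·π)) + x^3·(-2/(3·√(π)) - 4/(3·π^(3/2))) + 2·x^2/π - 2·x/√(π) + 1 + O(x^7).
The coefficient of x^6 is 4/(45·π^3) + 8/(9·π^2) + 28/(45·π).

Final answer: 4/(45·π^3) + 8/(9·π^2) + 28/(45·π)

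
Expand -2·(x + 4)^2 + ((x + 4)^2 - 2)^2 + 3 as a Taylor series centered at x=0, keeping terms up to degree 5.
x^4 + 16·x^3 + 90·x^2 + 208·x + 167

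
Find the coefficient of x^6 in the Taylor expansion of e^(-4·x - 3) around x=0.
Expand to order 6: e^(-4·x - 3) = 256·x^6·e^(-3)/45 - 128·x^5·e^(-3)/15 + 32·x^4·e^(-3)/3 - 32·x^3·e^(-3)/3 + 8·x^2·e^(-3) - 4·x·e^(-3) + e^(-3) + O(x^7).
The coefficient of x^6 is 256·e^(-3)/45.

Final answer: 256·e^(-3)/45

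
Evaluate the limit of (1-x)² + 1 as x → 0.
Direct substitution at x = 0 gives 2.

Final answer: 2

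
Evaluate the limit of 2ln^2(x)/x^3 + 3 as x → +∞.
The quotient is an ∞/∞ indeterminate form as x → +∞.
The polynomial denominator x^3 dominates the logarithmic numerator (any positive power of x ≫ ln^2(x) as x → ∞), so the quotient → 0.
Adding the constant: 0 + 3 = 3. Limit = 3.

Final answer: 3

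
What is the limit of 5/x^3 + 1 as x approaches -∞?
Evaluate the dominant behaviour as x → -∞; each term tends to a finite value or vanishes.
Limit = 1.

Final answer: 1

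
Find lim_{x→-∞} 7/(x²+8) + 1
Evaluate the dominant behaviour as x → -∞; each term tends to a finite value or vanishes.
Limit = 1.

Final answer: 1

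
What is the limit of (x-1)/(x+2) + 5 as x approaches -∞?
Evaluate the dominant behaviour as x → -∞; each term tends to a finite value or vanishes.
Limit = 6.

Final answer: 6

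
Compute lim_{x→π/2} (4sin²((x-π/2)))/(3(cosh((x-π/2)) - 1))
Both numerator and denominator → 0 as x → π/2; this is a 0/0 indeterminate form.
Expand each to leading order near x = π/2: numerator ~ 4·(x - π/2)^2, denominator ~ 3·(x - π/2)^2/2.
The limit of the ratio is 8/3.

Final answer: 8/3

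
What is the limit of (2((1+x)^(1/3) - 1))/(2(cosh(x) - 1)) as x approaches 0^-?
Both numerator and denominator → 0 as x → 0^-; this is a 0/0 indeterminate form.
Expand each to leading order near x = 0: numerator ~ 2·x/3, denominator ~ x^2.
The limit of the ratio is -∞.

Final answer: -∞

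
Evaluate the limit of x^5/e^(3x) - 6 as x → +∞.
The quotient is an ∞/∞ indeterminate form as x → +∞.
The exponential denominator e^(3x) dominates the polynomial numerator (e^x ≫ x^5 as x → ∞), so the quotient → 0.
Adding the constant: 0 - 6 = -6. Limit = -6.

Final answer: -6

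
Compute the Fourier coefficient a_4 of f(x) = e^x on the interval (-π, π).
a_4 = (1/π) ∫_{-π}^{π} f(x)·cos(4x) dx.
Evaluate the integral (use parity and integration by parts as needed): a_4 = (-1 + e^(2·π))·e^(-π)/(17·π).

Final answer: (-1 + e^(2·π))·e^(-π)/(17·π)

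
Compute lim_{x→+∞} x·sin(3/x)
As x → +∞: let u = 3/x → 0⁺; then x·sin(3/x) = 3·sin(u)/u → 3·1 = 3.
Limit = 3.

Final answer: 3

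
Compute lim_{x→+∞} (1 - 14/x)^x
As x → +∞: this is the defining limit (1 - 14/x)^x → e^(-14).
Limit = e^(-14).

Final answer: e^(-14)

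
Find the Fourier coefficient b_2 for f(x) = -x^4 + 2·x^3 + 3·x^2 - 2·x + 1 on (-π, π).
b_2 = (1/π) ∫_{-π}^{π} f(x)·sin(2x) dx.
Evaluate the integral (use parity and integration by parts as needed): b_2 = 5 - 2·π^2.

Final answer: 5 - 2·π^2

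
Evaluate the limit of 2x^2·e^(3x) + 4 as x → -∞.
The product is a 0·∞ indeterminate form at x → -∞.
Rewrite the product as 2x^2 / e^(-3x) (an ∞/∞ form) and apply L'Hôpital, or use the standard hierarchy e^(3|x|) ≫ |x^2| as x → -∞.
The indeterminate product → 0, so the limit = 4.

Final answer: 4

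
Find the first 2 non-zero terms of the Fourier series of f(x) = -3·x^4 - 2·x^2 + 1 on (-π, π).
(-136 + 24·π^2)·cos(x) - 3·π^4/5 - 2·π^2/3 + 1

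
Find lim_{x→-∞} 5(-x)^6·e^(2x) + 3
The product is a 0·∞ indeterminate form at x → -∞.
Rewrite the product as 5(-x)^6 / e^(-2x) (an ∞/∞ form) and apply L'Hôpital, or use the standard hierarchy e^(2|x|) ≫ |(-x)^6| as x → -∞.
The indeterminate product → 0, so the limit = 3.

Final answer: 3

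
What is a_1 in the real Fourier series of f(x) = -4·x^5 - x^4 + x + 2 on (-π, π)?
a_1 = (1/π) ∫_{-π}^{π} f(x)·cos(1x) dx.
Evaluate the integral (use parity and integration by parts as needed): a_1 = -48 + 8·π^2.

Final answer: -48 + 8·π^2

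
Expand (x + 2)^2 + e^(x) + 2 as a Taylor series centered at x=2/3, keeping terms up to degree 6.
e^(2/3) + 82/9 + (e^(2/3) + 16/3)·(x - 2/3) + (e^(2/3)/2 + 1)·(x - 2/3)^2 + e^(2/3)·(x - 2/3)^3/6 + e^(2/3)·(x - 2/3)^4/24 + e^(2/3)·(x - 2/3)^5/120 + e^(2/3)·(x - 2/3)^6/720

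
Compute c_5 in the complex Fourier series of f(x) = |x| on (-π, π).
Compute the real Fourier coefficients first: a_5 = -4/(25·π), b_5 = 0.
Then c_5 = (a_5 − i·b_5)/2 = -2/(25·π).

Final answer: -2/(25·π)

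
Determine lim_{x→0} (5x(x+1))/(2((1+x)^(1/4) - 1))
Both numerator and denominator → 0 as x → 0; this is a 0/0 indeterminate form.
Expand each to leading order near x = 0: numerator ~ 5·x, denominator ~ x/2.
The limit of the ratio is 10.

Final answer: 10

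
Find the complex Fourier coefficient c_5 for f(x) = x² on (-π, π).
Compute the real Fourier coefficients first: a_5 = -4/25, b_5 = 0.
Then c_5 = (a_5 − i·b_5)/2 = -2/25.

Final answer: -2/25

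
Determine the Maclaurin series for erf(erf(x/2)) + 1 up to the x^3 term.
x^3·(-2/(3·π^2) - 1/(6·π)) + 2·x/π + 1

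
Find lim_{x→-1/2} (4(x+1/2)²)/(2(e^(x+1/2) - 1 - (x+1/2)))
Both numerator and denominator → 0 as x → -1/2; this is a 0/0 indeterminate form.
Expand each to leading order near x = -1/2: numerator ~ 4·(x + 1/2)^2, denominator ~ (x + 1/2)^2.
The limit of the ratio is 4.

Final answer: 4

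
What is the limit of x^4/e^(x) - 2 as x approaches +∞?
The quotient is an ∞/∞ indeterminate form as x → +∞.
The exponential denominator e^(x) dominates the polynomial numerator (e^x ≫ x^4 as x → ∞), so the quotient → 0.
Adding the constant: 0 - 2 = -2. Limit = -2.

Final answer: -2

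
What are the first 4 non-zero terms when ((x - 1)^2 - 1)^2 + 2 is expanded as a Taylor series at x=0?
x^4 - 4·x^3 + 4·x^2 + 2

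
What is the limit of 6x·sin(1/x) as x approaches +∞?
As x → +∞: let u = 1/x → 0⁺; then 6·x·sin(1/x) = 6·1·sin(u)/u → 6·1·1 = 6.
Limit = 6.

Final answer: 6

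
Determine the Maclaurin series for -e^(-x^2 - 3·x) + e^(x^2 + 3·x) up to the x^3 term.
9·x^3 + 2·x^2 + 6·x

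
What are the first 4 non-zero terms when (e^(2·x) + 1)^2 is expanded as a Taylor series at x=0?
40·x^3/3 + 12·x^2 + 8·x + 4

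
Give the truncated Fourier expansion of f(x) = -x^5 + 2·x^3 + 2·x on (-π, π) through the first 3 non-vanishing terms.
(-260 - 2·π^4 + 44·π^2)·sin(x) + (-7·π^2 + 17/2 + π^4)·sin(2·x) + (-2·π^4/3 - 44/81 + 76·π^2/27)·sin(3·x)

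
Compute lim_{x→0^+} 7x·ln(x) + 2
The product is a 0·∞ indeterminate form at x → 0⁺.
Rewrite the product as 7·ln(x) / x^(-1) and apply L'Hôpital, or use the standard hierarchy x^(-1) ≫ |ln x| as x → 0⁺.
The indeterminate product → 0, so the limit = 2.

Final answer: 2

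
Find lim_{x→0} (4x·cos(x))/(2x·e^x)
Both numerator and denominator → 0 as x → 0; this is a 0/0 indeterminate form.
Expand each to leading order near x = 0: numerator ~ 4·x, denominator ~ 2·x.
The limit of the ratio is 2.

Final answer: 2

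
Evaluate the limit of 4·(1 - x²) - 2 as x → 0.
Direct substitution at x = 0 gives 2.

Final answer: 2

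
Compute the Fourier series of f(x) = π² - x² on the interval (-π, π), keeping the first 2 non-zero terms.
4·cos(x) + 2·π^2/3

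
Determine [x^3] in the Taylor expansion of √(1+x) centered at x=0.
Expand to order 3: √(1+x) = x^3/16 - x^2/8 + x/2 + 1 + O(x^4).
The coefficient of x^3 is 1/16.

Final answer: 1/16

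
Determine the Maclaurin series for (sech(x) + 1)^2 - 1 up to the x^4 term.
13·x^4/12 - 2·x^2 + 3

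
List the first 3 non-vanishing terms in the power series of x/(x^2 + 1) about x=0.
x^5 - x^3 + x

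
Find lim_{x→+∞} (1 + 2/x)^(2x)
As x → +∞: write (1 + 2/x)^(2x) = ((1 + 2/x)^x)^2 → (e^2)^2 = e^4.
Limit = e^(4).

Final answer: e^(4)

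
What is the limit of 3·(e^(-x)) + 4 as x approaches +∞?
Evaluate the dominant behaviour as x → +∞; each term tends to a finite value or vanishes.
Limit = 4.

Final answer: 4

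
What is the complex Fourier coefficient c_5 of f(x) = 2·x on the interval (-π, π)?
Compute the real Fourier coefficients first: a_5 = 0, b_5 = 4/5.
Then c_5 = (a_5 − i·b_5)/2 = -2·i/5.

Final answer: -2·i/5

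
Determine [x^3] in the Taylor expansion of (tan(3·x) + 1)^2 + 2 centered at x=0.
Expand to order 3: (tan(3·x) + 1)^2 + 2 = 18·x^3 + 9·x^2 + 6·x + 3 + O(x^4).
The coefficient of x^3 is 18.

Final answer: 18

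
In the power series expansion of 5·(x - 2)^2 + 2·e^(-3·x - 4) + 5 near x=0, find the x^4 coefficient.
Expand to order 4: 5·(x - 2)^2 + 2·e^(-3·x - 4) + 5 = 27·x^4·e^(-4)/4 - 9·x^3·e^(-4) + x^2·(9·e^(-4) + 5) + x·(-20 - 6·e^(-4)) + 2·e^(-4) + 25 + O(x^5).
The coefficient of x^4 is 27·e^(-4)/4.

Final answer: 27·e^(-4)/4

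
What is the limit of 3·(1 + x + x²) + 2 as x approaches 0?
Direct substitution at x = 0 gives 5.

Final answer: 5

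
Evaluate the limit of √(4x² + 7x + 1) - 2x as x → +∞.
As x → +∞: multiply by the conjugate to get (7x+1)/(√(4x²+7x+1)+2x); the denominator ~ 4x, so the limit is 7/4.
Limit = 7/4.

Final answer: 7/4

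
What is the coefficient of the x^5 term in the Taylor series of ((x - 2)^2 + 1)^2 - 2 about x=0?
Expand to order 5: ((x - 2)^2 + 1)^2 - 2 = x^4 - 8·x^3 + 26·x^2 - 40·x + 23 + O(x^6).
The coefficient of x^5 is 0.

Final answer: 0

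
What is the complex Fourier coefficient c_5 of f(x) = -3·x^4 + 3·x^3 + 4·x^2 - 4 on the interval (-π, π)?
Compute the real Fourier coefficients first: a_5 = -544/625 + 24·π^2/25, b_5 = -36/125 + 6·π^2/5.
Then c_5 = (a_5 − i·b_5)/2 = -272/625 + 12·π^2/25 - 3·i·π^2/5 + 18·i/125.

Final answer: -272/625 + 12·π^2/25 - 3·i·π^2/5 + 18·i/125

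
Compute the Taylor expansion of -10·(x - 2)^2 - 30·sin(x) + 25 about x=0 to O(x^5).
5·x^3 - 10·x^2 + 10·x - 15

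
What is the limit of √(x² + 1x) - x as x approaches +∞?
This is an ∞ − ∞ indeterminate form.
Multiply and divide by the conjugate √(x²+1x) + x; the x² terms cancel, leaving (1x)/(√(x²+1x)+x) → 1/2.
Limit = 1/2.

Final answer: 1/2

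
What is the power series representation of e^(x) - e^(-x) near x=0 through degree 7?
x^7/2520 + x^5/60 + x^3/3 + 2·x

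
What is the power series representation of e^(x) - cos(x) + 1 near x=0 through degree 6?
x^6/360 + x^5/120 + x^3/6 + x^2 + x + 1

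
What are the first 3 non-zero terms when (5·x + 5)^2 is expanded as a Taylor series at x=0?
25·x^2 + 50·x + 25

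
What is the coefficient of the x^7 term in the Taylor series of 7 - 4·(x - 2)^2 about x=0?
Expand to order 7: 7 - 4·(x - 2)^2 = -4·x^2 + 16·x - 9 + O(x^8).
The coefficient of x^7 is 0.

Final answer: 0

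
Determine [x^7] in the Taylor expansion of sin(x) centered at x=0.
Expand to order 7: sin(x) = -x^7/5040 + x^5/120 - x^3/6 + x + O(x^8).
The coefficient of x^7 is -1/5040.

Final answer: -1/5040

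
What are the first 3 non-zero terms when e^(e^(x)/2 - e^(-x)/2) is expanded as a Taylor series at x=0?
x^2/2 + x + 1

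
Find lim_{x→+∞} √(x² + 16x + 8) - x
This is an ∞ − ∞ indeterminate form.
Multiply and divide by the conjugate √(x²+16x + 8) + x; the x² terms cancel, leaving (16x + 8)/(√(x²+16x + 8)+x) → 16/2 = 8.
Limit = 8.

Final answer: 8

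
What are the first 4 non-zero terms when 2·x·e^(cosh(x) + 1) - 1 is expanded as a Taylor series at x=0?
x^5·e^(2)/3 + x^3·e^(2) + 2·x·e^(2) - 1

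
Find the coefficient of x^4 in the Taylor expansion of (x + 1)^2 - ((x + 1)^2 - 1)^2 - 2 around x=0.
Expand to order 4: (x + 1)^2 - ((x + 1)^2 - 1)^2 - 2 = -x^4 - 4·x^3 - 3·x^2 + 2·x - 1 + O(x^5).
The coefficient of x^4 is -1.

Final answer: -1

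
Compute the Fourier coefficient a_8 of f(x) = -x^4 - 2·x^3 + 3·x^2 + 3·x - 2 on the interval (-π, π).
a_8 = (1/π) ∫_{-π}^{π} f(x)·cos(8x) dx.
Evaluate the integral (use parity and integration by parts as needed): a_8 = 51/256 - π^2/8.

Final answer: 51/256 - π^2/8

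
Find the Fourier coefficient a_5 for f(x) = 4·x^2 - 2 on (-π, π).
a_5 = (1/π) ∫_{-π}^{π} f(x)·cos(5x) dx.
Evaluate the integral (use parity and integration by parts as needed): a_5 = -16/25.

Final answer: -16/25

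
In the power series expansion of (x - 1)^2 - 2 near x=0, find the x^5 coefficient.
Expand to order 5: (x - 1)^2 - 2 = x^2 - 2·x - 1 + O(x^6).
The coefficient of x^5 is 0.

Final answer: 0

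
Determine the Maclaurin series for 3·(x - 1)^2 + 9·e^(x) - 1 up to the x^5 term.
3·x^5/40 + 3·x^4/8 + 3·x^3/2 + 15·x^2/2 + 3·x + 11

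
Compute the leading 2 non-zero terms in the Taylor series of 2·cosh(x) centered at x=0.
x^2 + 2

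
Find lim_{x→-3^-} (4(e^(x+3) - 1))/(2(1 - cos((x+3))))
Both numerator and denominator → 0 as x → -3^-; this is a 0/0 indeterminate form.
Expand each to leading order near x = -3: numerator ~ 4·(x + 3), denominator ~ (x + 3)^2.
The limit of the ratio is -∞.

Final answer: -∞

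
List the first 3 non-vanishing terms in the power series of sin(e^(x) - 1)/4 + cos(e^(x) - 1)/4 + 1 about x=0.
-x^3/8 + x/4 + 5/4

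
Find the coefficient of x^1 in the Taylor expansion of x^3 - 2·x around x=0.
Expand to order 1: x^3 - 2·x = -2·x + O(x^2).
The coefficient of x^1 is -2.

Final answer: -2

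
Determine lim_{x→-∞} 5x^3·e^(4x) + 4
The product is a 0·∞ indeterminate form at x → -∞.
Rewrite the product as 5x^3 / e^(-4x) (an ∞/∞ form) and apply L'Hôpital, or use the standard hierarchy e^(4|x|) ≫ |x^3| as x → -∞.
The indeterminate product → 0, so the limit = 4.

Final answer: 4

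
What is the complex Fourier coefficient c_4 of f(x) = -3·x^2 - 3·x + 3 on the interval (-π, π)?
Compute the real Fourier coefficients first: a_4 = -3/4, b_4 = 3/2.
Then c_4 = (a_4 − i·b_4)/2 = -3/8 - 3·i/4.

Final answer: -3/8 - 3·i/4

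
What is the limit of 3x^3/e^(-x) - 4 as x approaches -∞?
The quotient is an ∞/∞ indeterminate form as x → -∞.
Compare growth rates of the dominant terms (exponentials ≫ polynomials ≫ logarithms), or apply L'Hôpital's rule; the quotient → 0.
Adding the constant: 0 - 4 = -4. Limit = -4.

Final answer: -4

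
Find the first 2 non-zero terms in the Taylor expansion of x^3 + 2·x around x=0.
x^3 + 2·x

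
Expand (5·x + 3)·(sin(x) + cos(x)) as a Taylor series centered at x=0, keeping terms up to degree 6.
3·x^6/80 + 7·x^5/30 - 17·x^4/24 - 3·x^3 + 7·x^2/2 + 8·x + 3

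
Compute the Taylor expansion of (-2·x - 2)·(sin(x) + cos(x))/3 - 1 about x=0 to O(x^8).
x^7/945 - x^6/216 - x^5/30 + x^4/12 + 4·x^3/9 - x^2/3 - 4·x/3 - 5/3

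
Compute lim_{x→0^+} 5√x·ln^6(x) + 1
The product is a 0·∞ indeterminate form at x → 0⁺.
Rewrite the product as 5·ln^6(x) / x^(-1/2) and apply L'Hôpital, or use the standard hierarchy x^(-1/2) ≫ |ln x|^6 as x → 0⁺.
The indeterminate product → 0, so the limit = 1.

Final answer: 1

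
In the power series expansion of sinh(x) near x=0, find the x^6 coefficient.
Expand to order 6: sinh(x) = x^5/120 + x^3/6 + x + O(x^7).
The coefficient of x^6 is 0.

Final answer: 0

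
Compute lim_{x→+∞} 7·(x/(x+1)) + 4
Evaluate the dominant behaviour as x → +∞; each term tends to a finite value or vanishes.
Limit = 11.

Final answer: 11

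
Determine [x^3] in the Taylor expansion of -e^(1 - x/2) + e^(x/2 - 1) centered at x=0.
Expand to order 3: -e^(1 - x/2) + e^(x/2 - 1) = x^3·(e^(-1)/48 + e/48) + x^2·(-e/8 + e^(-1)/8) + x·(e^(-1)/2 + e/2) - e + e^(-1) + O(x^4).
The coefficient of x^3 is e^(-1)/48 + e/48.

Final answer: e^(-1)/48 + e/48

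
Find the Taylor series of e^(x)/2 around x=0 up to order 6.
x^6/1440 + x^5/240 + x^4/48 + x^3/12 + x^2/4 + x/2 + 1/2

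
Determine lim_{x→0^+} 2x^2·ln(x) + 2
The product is a 0·∞ indeterminate form at x → 0⁺.
Rewrite the product as 2·ln(x) / x^(-2) and apply L'Hôpital, or use the standard hierarchy x^(-2) ≫ |ln x| as x → 0⁺.
The indeterminate product → 0, so the limit = 2.

Final answer: 2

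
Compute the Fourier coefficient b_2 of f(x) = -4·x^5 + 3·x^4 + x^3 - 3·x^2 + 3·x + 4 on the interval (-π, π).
b_2 = (1/π) ∫_{-π}^{π} f(x)·sin(2x) dx.
Evaluate the integral (use parity and integration by parts as needed): b_2 = -21·π^2 + 57/2 + 4·π^4.

Final answer: -21·π^2 + 57/2 + 4·π^4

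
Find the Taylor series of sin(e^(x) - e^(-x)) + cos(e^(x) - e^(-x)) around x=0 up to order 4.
-x^3 - 2·x^2 + 2·x + 1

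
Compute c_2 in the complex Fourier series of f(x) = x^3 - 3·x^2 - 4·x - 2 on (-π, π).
Compute the real Fourier coefficients first: a_2 = -3, b_2 = 11/2 - π^2.
Then c_2 = (a_2 − i·b_2)/2 = -3/2 - 11·i/4 + i·π^2/2.

Final answer: -3/2 - 11·i/4 + i·π^2/2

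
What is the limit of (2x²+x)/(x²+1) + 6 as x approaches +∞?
Evaluate the dominant behaviour as x → +∞; each term tends to a finite value or vanishes.
Limit = 8.

Final answer: 8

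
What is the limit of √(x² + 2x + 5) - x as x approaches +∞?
This is an ∞ − ∞ indeterminate form.
Multiply and divide by the conjugate √(x²+2x + 5) + x; the x² terms cancel, leaving (2x + 5)/(√(x²+2x + 5)+x) → 2/2 = 1.
Limit = 1.

Final answer: 1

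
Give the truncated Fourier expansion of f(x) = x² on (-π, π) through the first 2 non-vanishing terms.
-4·cos(x) + π^2/3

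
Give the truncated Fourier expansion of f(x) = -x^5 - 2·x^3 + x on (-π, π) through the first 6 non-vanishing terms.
(-214 - 2·π^4 + 36·π^2)·sin(x) + (-3·π^2 + 7/2 + π^4)·sin(2·x) + (-2·π^4/3 + 46/81 + 4·π^2/27)·sin(3·x) + (-41/64 + 3·π^2/8 + π^4/2)·sin(4·x) + (-2·π^4/5 - 12·π^2/25 + 322/625)·sin(5·x) + (-67/162 + 13·π^2/27 + π^4/3)·sin(6·x)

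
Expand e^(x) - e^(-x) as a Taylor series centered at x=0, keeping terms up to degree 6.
x^5/60 + x^3/3 + 2·x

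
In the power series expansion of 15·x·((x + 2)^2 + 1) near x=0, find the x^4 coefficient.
Expand to order 4: 15·x·((x + 2)^2 + 1) = 15·x^3 + 60·x^2 + 75·x + O(x^5).
The coefficient of x^4 is 0.

Final answer: 0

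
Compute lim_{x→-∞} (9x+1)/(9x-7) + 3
Evaluate the dominant behaviour as x → -∞; each term tends to a finite value or vanishes.
Limit = 4.

Final answer: 4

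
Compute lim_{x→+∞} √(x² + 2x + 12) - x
This is an ∞ − ∞ indeterminate form.
Multiply and divide by the conjugate √(x²+2x + 12) + x; the x² terms cancel, leaving (2x + 12)/(√(x²+2x + 12)+x) → 2/2 = 1.
Limit = 1.

Final answer: 1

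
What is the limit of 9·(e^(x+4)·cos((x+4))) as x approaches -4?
Direct substitution at x = -4 gives 9.

Final answer: 9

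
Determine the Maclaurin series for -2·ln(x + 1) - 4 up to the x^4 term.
x^4/2 - 2·x^3/3 + x^2 - 2·x - 4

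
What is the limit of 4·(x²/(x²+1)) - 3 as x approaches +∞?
Evaluate the dominant behaviour as x → +∞; each term tends to a finite value or vanishes.
Limit = 1.

Final answer: 1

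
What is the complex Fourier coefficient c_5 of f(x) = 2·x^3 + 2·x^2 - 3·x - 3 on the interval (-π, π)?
Compute the real Fourier coefficients first: a_5 = -8/25, b_5 = -174/125 + 4·π^2/5.
Then c_5 = (a_5 − i·b_5)/2 = -4/25 - 2·i·π^2/5 + 87·i/125.

Final answer: -4/25 - 2·i·π^2/5 + 87·i/125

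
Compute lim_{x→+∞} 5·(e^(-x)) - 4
Evaluate the dominant behaviour as x → +∞; each term tends to a finite value or vanishes.
Limit = -4.

Final answer: -4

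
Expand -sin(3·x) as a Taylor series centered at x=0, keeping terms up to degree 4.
9·x^3/2 - 3·x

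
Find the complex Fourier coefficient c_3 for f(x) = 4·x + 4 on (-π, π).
Compute the real Fourier coefficients first: a_3 = 0, b_3 = 8/3.
Then c_3 = (a_3 − i·b_3)/2 = -4·i/3.

Final answer: -4·i/3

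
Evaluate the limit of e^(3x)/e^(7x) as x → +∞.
This is an ∞/∞ indeterminate form as x → +∞.
Rewrite e^(3x)/e^(7x) = e^((3−7)x) = e^(-4x); the exponent coefficient is -4 < 0 so e^(-4x) → 0.
Limit = 0.

Final answer: 0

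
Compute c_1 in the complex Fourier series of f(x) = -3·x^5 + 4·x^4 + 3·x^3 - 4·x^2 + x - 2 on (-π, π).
Compute the real Fourier coefficients first: a_1 = 208 - 32·π^2, b_1 = -754 - 6·π^4 + 126·π^2.
Then c_1 = (a_1 − i·b_1)/2 = -16·π^2 + 104 - 63·i·π^2 + 3·i·π^4 + 377·i.

Final answer: -16·π^2 + 104 - 63·i·π^2 + 3·i·π^4 + 377·i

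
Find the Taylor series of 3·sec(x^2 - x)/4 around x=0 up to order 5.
-5·x^5/8 + 17·x^4/32 - 3·x^3/4 + 3·x^2/8 + 3/4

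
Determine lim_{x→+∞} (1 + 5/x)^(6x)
As x → +∞: write (1 + 5/x)^(6x) = ((1 + 5/x)^x)^6 → (e^5)^6 = e^30.
Limit = e^(30).

Final answer: e^(30)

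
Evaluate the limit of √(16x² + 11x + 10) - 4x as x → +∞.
As x → +∞: multiply by the conjugate to get (11x+10)/(√(16x²+11x+10)+4x); the denominator ~ 8x, so the limit is 11/8.
Limit = 11/8.

Final answer: 11/8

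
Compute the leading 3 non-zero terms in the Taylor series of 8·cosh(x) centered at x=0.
x^4/3 + 4·x^2 + 8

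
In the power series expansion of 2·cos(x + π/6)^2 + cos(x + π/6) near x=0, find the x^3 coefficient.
Expand to order 3: 2·cos(x + π/6)^2 + cos(x + π/6) = x^3·(1/12 + 2·√(3)/3) + x^2·(-1 - √(3)/4) + x·(-√(3) - 1/2) + √(3)/2 + 3/2 + O(x^4).
The coefficient of x^3 is 1/12 + 2·√(3)/3.

Final answer: 1/12 + 2·√(3)/3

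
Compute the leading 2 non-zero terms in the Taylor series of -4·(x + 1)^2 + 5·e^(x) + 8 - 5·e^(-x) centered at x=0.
2·x + 4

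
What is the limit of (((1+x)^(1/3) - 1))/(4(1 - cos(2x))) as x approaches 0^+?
Both numerator and denominator → 0 as x → 0^+; this is a 0/0 indeterminate form.
Expand each to leading order near x = 0: numerator ~ x/3, denominator ~ 8·x^2.
The limit of the ratio is ∞.

Final answer: ∞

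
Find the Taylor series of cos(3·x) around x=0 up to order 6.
-81·x^6/80 + 27·x^4/8 - 9·x^2/2 + 1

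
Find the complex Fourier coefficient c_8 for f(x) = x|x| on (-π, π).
Compute the real Fourier coefficients first: a_8 = 0, b_8 = -π/4.
Then c_8 = (a_8 − i·b_8)/2 = i·π/8.

Final answer: i·π/8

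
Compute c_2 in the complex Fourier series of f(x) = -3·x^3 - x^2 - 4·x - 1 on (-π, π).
Compute the real Fourier coefficients first: a_2 = -1, b_2 = -1/2 + 3·π^2.
Then c_2 = (a_2 − i·b_2)/2 = -1/2 - 3·i·π^2/2 + i/4.

Final answer: -1/2 - 3·i·π^2/2 + i/4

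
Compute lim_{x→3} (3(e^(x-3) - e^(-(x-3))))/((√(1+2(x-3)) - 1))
Both numerator and denominator → 0 as x → 3; this is a 0/0 indeterminate form.
Expand each to leading order near x = 3: numerator ~ 6·(x - 3), denominator ~ (x - 3).
The limit of the ratio is 6.

Final answer: 6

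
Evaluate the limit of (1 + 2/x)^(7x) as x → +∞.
As x → +∞: write (1 + 2/x)^(7x) = ((1 + 2/x)^x)^7 → (e^2)^7 = e^14.
Limit = e^(14).

Final answer: e^(14)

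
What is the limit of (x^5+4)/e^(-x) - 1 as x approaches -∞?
The quotient is an ∞/∞ indeterminate form as x → -∞.
Compare growth rates of the dominant terms (exponentials ≫ polynomials ≫ logarithms), or apply L'Hôpital's rule; the quotient → 0.
Adding the constant: 0 - 1 = -1. Limit = -1.

Final answer: -1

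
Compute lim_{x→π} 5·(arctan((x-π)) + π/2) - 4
Direct substitution at x = π gives -4 + 5·π/2.

Final answer: -4 + 5·π/2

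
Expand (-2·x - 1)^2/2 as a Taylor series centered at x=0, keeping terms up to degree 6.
2·x^2 + 2·x + 1/2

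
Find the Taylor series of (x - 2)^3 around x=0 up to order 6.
x^3 - 6·x^2 + 12·x - 8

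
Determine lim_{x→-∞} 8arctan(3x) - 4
Evaluate the dominant behaviour as x → -∞; each term tends to a finite value or vanishes.
Limit = -4·π - 4.

Final answer: -4·π - 4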